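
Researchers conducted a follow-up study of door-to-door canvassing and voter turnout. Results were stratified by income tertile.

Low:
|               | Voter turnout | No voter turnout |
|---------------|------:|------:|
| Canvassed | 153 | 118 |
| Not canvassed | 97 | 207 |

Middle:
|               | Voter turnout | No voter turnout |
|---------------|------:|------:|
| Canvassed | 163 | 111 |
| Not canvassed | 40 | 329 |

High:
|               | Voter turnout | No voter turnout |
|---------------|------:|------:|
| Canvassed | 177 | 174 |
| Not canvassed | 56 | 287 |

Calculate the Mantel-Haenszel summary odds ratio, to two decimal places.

OR_MH = Σ(aᵢdᵢ/nᵢ) / Σ(bᵢcᵢ/nᵢ), where nᵢ is the stratum total.
Stratum 1 (Low): n = 575; a·d/n = 153·207/575 = 55.0800; b·c/n = 118·97/575 = 19.9061
Stratum 2 (Middle): n = 643; a·d/n = 163·329/643 = 83.4012; b·c/n = 111·40/643 = 6.9051
Stratum 3 (High): n = 694; a·d/n = 177·287/694 = 73.1974; b·c/n = 174·56/694 = 14.0403
OR_MH = (55.0800 + 83.4012 + 73.1974) / (19.9061 + 6.9051 + 14.0403) = 211.6787 / 40.8516 = 5.18165

5.18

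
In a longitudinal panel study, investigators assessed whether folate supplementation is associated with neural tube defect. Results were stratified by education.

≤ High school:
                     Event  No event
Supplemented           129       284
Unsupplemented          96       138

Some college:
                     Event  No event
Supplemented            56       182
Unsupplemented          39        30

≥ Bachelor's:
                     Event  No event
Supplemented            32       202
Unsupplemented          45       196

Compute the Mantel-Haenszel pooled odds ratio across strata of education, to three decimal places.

OR_MH = Σ(aᵢdᵢ/nᵢ) / Σ(bᵢcᵢ/nᵢ), where nᵢ is the stratum total.
Stratum 1 (≤ High school): n = 647; a·d/n = 129·138/647 = 27.5147; b·c/n = 284·96/647 = 42.1391
Stratum 2 (Some college): n = 307; a·d/n = 56·30/307 = 5.4723; b·c/n = 182·39/307 = 23.1205
Stratum 3 (≥ Bachelor's): n = 475; a·d/n = 32·196/475 = 13.2042; b·c/n = 202·45/475 = 19.1368
OR_MH = (27.5147 + 5.4723 + 13.2042) / (42.1391 + 23.1205 + 19.1368) = 46.1912 / 84.3965 = 0.54731

0.547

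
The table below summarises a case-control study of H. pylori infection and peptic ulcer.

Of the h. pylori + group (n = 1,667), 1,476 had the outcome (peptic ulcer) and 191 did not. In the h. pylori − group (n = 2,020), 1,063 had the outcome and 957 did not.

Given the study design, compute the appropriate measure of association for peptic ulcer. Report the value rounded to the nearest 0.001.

From the description: a = 1476, b = 191, c = 1063, d = 957.
This is a case-control study: participants were sampled on outcome status, so risks in the source population cannot be estimated directly — relative risk is not valid here. The odds ratio is the appropriate measure.
OR = (a·d)/(b·c) = (1476 × 957) / (191 × 1063) = 1412532 / 203033 = 6.95715

6.957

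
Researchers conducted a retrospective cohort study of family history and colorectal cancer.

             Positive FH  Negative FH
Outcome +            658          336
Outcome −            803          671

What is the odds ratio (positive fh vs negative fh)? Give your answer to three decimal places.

1.636

Reading the table with exposure as columns: a = 658 (Positive FH, case), b = 803 (Positive FH, non-case), c = 336 (Negative FH, case), d = 671.
OR = (a·d)/(b·c) = (658 × 671) / (803 × 336) = 441518 / 269808 = 1.63642
The odds of colorectal cancer are about 1.64 times as high in the positive fh group.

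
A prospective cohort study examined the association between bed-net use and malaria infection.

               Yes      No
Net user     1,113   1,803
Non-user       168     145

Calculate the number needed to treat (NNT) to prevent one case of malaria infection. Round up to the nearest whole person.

7

Risk in treated group = 1113/2916 = 0.38169; risk in control = 168/313 = 0.53674.
Absolute risk reduction = 0.53674 − 0.38169 = 0.15505
NNT = 1 / ARR = 1 / 0.15505 = 6.449 → round up → 7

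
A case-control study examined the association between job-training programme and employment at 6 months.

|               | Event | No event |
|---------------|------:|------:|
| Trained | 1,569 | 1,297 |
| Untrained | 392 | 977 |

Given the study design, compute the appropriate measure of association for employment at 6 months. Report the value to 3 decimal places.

3.015

Cells: a = 1569, b = 1297, c = 392, d = 977.
This is a case-control study: participants were sampled on outcome status, so risks in the source population cannot be estimated directly — relative risk is not valid here. The odds ratio is the appropriate measure.
OR = (a·d)/(b·c) = (1569 × 977) / (1297 × 392) = 1532913 / 508424 = 3.01503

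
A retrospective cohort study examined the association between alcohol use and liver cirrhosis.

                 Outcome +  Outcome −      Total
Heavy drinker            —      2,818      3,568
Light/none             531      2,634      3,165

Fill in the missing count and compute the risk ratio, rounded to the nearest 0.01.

1.25

The missing cell is in the exposed row: 3568 − 2818 = 750.
So a = 750, b = 2818, c = 531, d = 2634.
RR = [a/(a+b)] / [c/(c+d)] = (750/3568) / (531/3165) = 0.21020/0.16777 = 1.25290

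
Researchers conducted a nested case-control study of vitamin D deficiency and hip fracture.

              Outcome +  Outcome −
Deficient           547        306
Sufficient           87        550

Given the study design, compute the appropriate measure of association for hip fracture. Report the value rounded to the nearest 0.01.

Cells: a = 547, b = 306, c = 87, d = 550.
This is a nested case-control study: participants were sampled on outcome status, so risks in the source population cannot be estimated directly — relative risk is not valid here. The odds ratio is the appropriate measure.
OR = (a·d)/(b·c) = (547 × 550) / (306 × 87) = 300850 / 26622 = 11.30080

11.30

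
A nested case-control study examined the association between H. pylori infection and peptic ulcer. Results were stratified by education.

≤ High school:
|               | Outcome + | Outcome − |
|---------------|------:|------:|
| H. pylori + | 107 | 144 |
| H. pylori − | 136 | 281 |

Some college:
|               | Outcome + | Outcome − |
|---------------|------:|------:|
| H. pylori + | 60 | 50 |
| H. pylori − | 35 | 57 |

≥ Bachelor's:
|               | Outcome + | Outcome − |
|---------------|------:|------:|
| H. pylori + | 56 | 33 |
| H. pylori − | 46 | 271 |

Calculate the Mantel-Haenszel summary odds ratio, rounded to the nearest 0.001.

2.381

OR_MH = Σ(aᵢdᵢ/nᵢ) / Σ(bᵢcᵢ/nᵢ), where nᵢ is the stratum total.
Stratum 1 (≤ High school): n = 668; a·d/n = 107·281/668 = 45.0105; b·c/n = 144·136/668 = 29.3174
Stratum 2 (Some college): n = 202; a·d/n = 60·57/202 = 16.9307; b·c/n = 50·35/202 = 8.6634
Stratum 3 (≥ Bachelor's): n = 406; a·d/n = 56·271/406 = 37.3793; b·c/n = 33·46/406 = 3.7389
OR_MH = (45.0105 + 16.9307 + 37.3793) / (29.3174 + 8.6634 + 3.7389) = 99.3205 / 41.7196 = 2.38066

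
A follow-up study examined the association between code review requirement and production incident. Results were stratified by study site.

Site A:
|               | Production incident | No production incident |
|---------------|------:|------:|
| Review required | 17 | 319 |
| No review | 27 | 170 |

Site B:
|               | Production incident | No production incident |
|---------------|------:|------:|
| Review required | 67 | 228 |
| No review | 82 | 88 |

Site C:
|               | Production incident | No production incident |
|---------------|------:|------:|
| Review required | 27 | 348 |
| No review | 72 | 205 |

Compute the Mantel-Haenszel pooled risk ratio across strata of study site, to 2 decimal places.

0.38

RR_MH = Σ(aᵢ·n₀ᵢ/nᵢ) / Σ(cᵢ·n₁ᵢ/nᵢ), with n₁ᵢ = aᵢ+bᵢ (exposed), n₀ᵢ = cᵢ+dᵢ (unexposed), nᵢ = n₁ᵢ+n₀ᵢ.
Stratum 1 (Site A): n₁ = 336, n₀ = 197, n = 533; a·n₀/n = 17·197/533 = 6.2833; c·n₁/n = 27·336/533 = 17.0206
Stratum 2 (Site B): n₁ = 295, n₀ = 170, n = 465; a·n₀/n = 67·170/465 = 24.4946; c·n₁/n = 82·295/465 = 52.0215
Stratum 3 (Site C): n₁ = 375, n₀ = 277, n = 652; a·n₀/n = 27·277/652 = 11.4709; c·n₁/n = 72·375/652 = 41.4110
RR_MH = (6.2833 + 24.4946 + 11.4709) / (17.0206 + 52.0215 + 41.4110) = 42.2488 / 110.4532 = 0.38250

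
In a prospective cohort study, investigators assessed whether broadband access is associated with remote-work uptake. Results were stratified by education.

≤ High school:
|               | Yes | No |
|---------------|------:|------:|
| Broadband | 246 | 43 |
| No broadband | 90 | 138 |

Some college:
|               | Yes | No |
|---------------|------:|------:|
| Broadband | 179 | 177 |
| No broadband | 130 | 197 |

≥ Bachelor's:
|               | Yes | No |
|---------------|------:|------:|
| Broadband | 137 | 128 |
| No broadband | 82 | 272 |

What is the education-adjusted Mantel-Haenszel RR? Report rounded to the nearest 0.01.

1.78

RR_MH = Σ(aᵢ·n₀ᵢ/nᵢ) / Σ(cᵢ·n₁ᵢ/nᵢ), with n₁ᵢ = aᵢ+bᵢ (exposed), n₀ᵢ = cᵢ+dᵢ (unexposed), nᵢ = n₁ᵢ+n₀ᵢ.
Stratum 1 (≤ High school): n₁ = 289, n₀ = 228, n = 517; a·n₀/n = 246·228/517 = 108.4874; c·n₁/n = 90·289/517 = 50.3095
Stratum 2 (Some college): n₁ = 356, n₀ = 327, n = 683; a·n₀/n = 179·327/683 = 85.6999; c·n₁/n = 130·356/683 = 67.7599
Stratum 3 (≥ Bachelor's): n₁ = 265, n₀ = 354, n = 619; a·n₀/n = 137·354/619 = 78.3489; c·n₁/n = 82·265/619 = 35.1050
RR_MH = (108.4874 + 85.6999 + 78.3489) / (50.3095 + 67.7599 + 35.1050) = 272.5362 / 153.1744 = 1.77925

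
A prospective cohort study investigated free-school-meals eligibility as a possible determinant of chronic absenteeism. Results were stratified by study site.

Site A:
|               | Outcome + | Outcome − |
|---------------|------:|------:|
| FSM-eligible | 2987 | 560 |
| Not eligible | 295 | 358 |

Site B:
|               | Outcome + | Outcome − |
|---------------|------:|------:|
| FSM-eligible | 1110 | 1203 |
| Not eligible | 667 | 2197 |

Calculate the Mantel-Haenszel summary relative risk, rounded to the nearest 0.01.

RR_MH = Σ(aᵢ·n₀ᵢ/nᵢ) / Σ(cᵢ·n₁ᵢ/nᵢ), with n₁ᵢ = aᵢ+bᵢ (exposed), n₀ᵢ = cᵢ+dᵢ (unexposed), nᵢ = n₁ᵢ+n₀ᵢ.
Stratum 1 (Site A): n₁ = 3547, n₀ = 653, n = 4200; a·n₀/n = 2987·653/4200 = 464.4074; c·n₁/n = 295·3547/4200 = 249.1345
Stratum 2 (Site B): n₁ = 2313, n₀ = 2864, n = 5177; a·n₀/n = 1110·2864/5177 = 614.0699; c·n₁/n = 667·2313/5177 = 298.0048
RR_MH = (464.4074 + 614.0699) / (249.1345 + 298.0048) = 1078.4773 / 547.1394 = 1.97112

1.97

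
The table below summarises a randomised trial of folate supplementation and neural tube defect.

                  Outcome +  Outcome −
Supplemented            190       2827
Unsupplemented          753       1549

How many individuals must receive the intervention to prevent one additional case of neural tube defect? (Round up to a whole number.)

Risk in treated group = 190/3017 = 0.06298; risk in control = 753/2302 = 0.32711.
Absolute risk reduction = 0.32711 − 0.06298 = 0.26413
NNT = 1 / ARR = 1 / 0.26413 = 3.786 → round up → 4

4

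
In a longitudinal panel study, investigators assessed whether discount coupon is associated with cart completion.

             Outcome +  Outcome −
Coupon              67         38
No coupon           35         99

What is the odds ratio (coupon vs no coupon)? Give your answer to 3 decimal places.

Cells: a = 67, b = 38, c = 35, d = 99.
OR = (a·d)/(b·c) = (67 × 99) / (38 × 35) = 6633 / 1330 = 4.98722
The odds of cart completion are about 4.99 times as high in the coupon group.

4.987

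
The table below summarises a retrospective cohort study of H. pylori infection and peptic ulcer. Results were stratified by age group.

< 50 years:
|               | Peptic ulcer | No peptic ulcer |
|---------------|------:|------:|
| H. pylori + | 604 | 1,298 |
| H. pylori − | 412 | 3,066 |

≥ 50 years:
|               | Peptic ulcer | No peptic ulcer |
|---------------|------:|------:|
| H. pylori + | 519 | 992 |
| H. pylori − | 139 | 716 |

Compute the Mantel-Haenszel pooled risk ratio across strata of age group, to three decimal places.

RR_MH = Σ(aᵢ·n₀ᵢ/nᵢ) / Σ(cᵢ·n₁ᵢ/nᵢ), with n₁ᵢ = aᵢ+bᵢ (exposed), n₀ᵢ = cᵢ+dᵢ (unexposed), nᵢ = n₁ᵢ+n₀ᵢ.
Stratum 1 (< 50 years): n₁ = 1902, n₀ = 3478, n = 5380; a·n₀/n = 604·3478/5380 = 390.4669; c·n₁/n = 412·1902/5380 = 145.6550
Stratum 2 (≥ 50 years): n₁ = 1511, n₀ = 855, n = 2366; a·n₀/n = 519·855/2366 = 187.5507; c·n₁/n = 139·1511/2366 = 88.7697
RR_MH = (390.4669 + 187.5507) / (145.6550 + 88.7697) = 578.0176 / 234.4247 = 2.46569

2.466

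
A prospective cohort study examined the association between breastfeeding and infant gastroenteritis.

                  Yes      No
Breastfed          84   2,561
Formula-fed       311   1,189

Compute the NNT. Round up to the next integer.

6

Risk in treated group = 84/2645 = 0.03176; risk in control = 311/1500 = 0.20733.
Absolute risk reduction = 0.20733 − 0.03176 = 0.17558
NNT = 1 / ARR = 1 / 0.17558 = 5.696 → round up → 6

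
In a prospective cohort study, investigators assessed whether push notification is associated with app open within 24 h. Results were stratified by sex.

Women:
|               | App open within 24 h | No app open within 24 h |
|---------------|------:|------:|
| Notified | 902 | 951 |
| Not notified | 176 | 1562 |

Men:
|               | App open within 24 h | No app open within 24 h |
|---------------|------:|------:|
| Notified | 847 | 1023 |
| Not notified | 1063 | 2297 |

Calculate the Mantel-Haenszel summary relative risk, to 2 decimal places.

RR_MH = Σ(aᵢ·n₀ᵢ/nᵢ) / Σ(cᵢ·n₁ᵢ/nᵢ), with n₁ᵢ = aᵢ+bᵢ (exposed), n₀ᵢ = cᵢ+dᵢ (unexposed), nᵢ = n₁ᵢ+n₀ᵢ.
Stratum 1 (Women): n₁ = 1853, n₀ = 1738, n = 3591; a·n₀/n = 902·1738/3591 = 436.5569; c·n₁/n = 176·1853/3591 = 90.8182
Stratum 2 (Men): n₁ = 1870, n₀ = 3360, n = 5230; a·n₀/n = 847·3360/5230 = 544.1530; c·n₁/n = 1063·1870/5230 = 380.0784
RR_MH = (436.5569 + 544.1530) / (90.8182 + 380.0784) = 980.7099 / 470.8966 = 2.08264

2.08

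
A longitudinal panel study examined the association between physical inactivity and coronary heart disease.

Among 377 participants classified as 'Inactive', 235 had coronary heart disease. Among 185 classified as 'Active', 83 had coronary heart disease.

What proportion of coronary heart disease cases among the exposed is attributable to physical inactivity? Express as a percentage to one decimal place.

28.0

From the description: a = 235, b = 142, c = 83, d = 102.
Risk in exposed = 235/377 = 0.62334; risk in unexposed = 83/185 = 0.44865.
RR = 0.62334/0.44865 = 1.38938
AR% = (RR − 1)/RR × 100 = (1.38938 − 1)/1.38938 × 100 = 28.0253%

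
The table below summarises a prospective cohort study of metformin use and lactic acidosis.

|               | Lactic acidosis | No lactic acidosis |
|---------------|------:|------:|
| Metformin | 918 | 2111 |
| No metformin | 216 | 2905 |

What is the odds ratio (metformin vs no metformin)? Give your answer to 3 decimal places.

5.849

Cells: a = 918, b = 2111, c = 216, d = 2905.
OR = (a·d)/(b·c) = (918 × 2905) / (2111 × 216) = 2666790 / 455976 = 5.84853
The odds of lactic acidosis are about 5.85 times as high in the metformin group.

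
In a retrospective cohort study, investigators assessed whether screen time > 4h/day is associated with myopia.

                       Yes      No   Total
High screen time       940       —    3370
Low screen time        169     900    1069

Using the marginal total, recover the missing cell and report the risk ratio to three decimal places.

1.764

The missing cell is in the exposed row: 3370 − 940 = 2430.
So a = 940, b = 2430, c = 169, d = 900.
RR = [a/(a+b)] / [c/(c+d)] = (940/3370) / (169/1069) = 0.27893/0.15809 = 1.76437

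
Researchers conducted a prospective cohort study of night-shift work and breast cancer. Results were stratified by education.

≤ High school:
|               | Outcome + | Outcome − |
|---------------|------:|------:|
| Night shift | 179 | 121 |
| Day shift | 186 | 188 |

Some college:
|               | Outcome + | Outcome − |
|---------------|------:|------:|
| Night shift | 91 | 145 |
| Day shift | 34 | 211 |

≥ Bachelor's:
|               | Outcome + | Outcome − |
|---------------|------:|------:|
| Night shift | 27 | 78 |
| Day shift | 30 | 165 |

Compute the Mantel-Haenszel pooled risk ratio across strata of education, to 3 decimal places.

RR_MH = Σ(aᵢ·n₀ᵢ/nᵢ) / Σ(cᵢ·n₁ᵢ/nᵢ), with n₁ᵢ = aᵢ+bᵢ (exposed), n₀ᵢ = cᵢ+dᵢ (unexposed), nᵢ = n₁ᵢ+n₀ᵢ.
Stratum 1 (≤ High school): n₁ = 300, n₀ = 374, n = 674; a·n₀/n = 179·374/674 = 99.3264; c·n₁/n = 186·300/674 = 82.7893
Stratum 2 (Some college): n₁ = 236, n₀ = 245, n = 481; a·n₀/n = 91·245/481 = 46.3514; c·n₁/n = 34·236/481 = 16.6819
Stratum 3 (≥ Bachelor's): n₁ = 105, n₀ = 195, n = 300; a·n₀/n = 27·195/300 = 17.5500; c·n₁/n = 30·105/300 = 10.5000
RR_MH = (99.3264 + 46.3514 + 17.5500) / (82.7893 + 16.6819 + 10.5000) = 163.2278 / 109.9712 = 1.48428

1.484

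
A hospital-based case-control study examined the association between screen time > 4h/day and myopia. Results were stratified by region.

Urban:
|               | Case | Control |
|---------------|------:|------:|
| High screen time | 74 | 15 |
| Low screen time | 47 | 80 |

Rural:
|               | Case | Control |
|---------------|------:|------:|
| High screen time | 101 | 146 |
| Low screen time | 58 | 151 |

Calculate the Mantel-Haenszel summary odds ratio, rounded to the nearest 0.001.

2.787

OR_MH = Σ(aᵢdᵢ/nᵢ) / Σ(bᵢcᵢ/nᵢ), where nᵢ is the stratum total.
Stratum 1 (Urban): n = 216; a·d/n = 74·80/216 = 27.4074; b·c/n = 15·47/216 = 3.2639
Stratum 2 (Rural): n = 456; a·d/n = 101·151/456 = 33.4452; b·c/n = 146·58/456 = 18.5702
OR_MH = (27.4074 + 33.4452) / (3.2639 + 18.5702) = 60.8526 / 21.8341 = 2.78705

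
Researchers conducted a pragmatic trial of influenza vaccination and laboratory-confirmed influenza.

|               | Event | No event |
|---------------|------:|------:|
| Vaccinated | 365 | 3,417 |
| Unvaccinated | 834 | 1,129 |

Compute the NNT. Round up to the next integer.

4

Risk in treated group = 365/3782 = 0.09651; risk in control = 834/1963 = 0.42486.
Absolute risk reduction = 0.42486 − 0.09651 = 0.32835
NNT = 1 / ARR = 1 / 0.32835 = 3.046 → round up → 4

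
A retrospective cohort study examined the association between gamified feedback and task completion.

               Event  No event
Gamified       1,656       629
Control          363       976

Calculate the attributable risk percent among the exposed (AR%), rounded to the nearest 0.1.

62.6

Cells: a = 1656, b = 629, c = 363, d = 976.
Risk in exposed = 1656/2285 = 0.72473; risk in unexposed = 363/1339 = 0.27110.
RR = 0.72473/0.27110 = 2.67330
AR% = (RR − 1)/RR × 100 = (2.67330 − 1)/2.67330 × 100 = 62.5931%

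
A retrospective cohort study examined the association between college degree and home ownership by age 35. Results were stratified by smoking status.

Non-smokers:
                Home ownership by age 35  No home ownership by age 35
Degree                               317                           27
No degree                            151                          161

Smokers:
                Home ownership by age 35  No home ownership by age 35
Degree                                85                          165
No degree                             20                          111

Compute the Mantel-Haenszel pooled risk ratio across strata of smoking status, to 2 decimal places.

1.95

RR_MH = Σ(aᵢ·n₀ᵢ/nᵢ) / Σ(cᵢ·n₁ᵢ/nᵢ), with n₁ᵢ = aᵢ+bᵢ (exposed), n₀ᵢ = cᵢ+dᵢ (unexposed), nᵢ = n₁ᵢ+n₀ᵢ.
Stratum 1 (Non-smokers): n₁ = 344, n₀ = 312, n = 656; a·n₀/n = 317·312/656 = 150.7683; c·n₁/n = 151·344/656 = 79.1829
Stratum 2 (Smokers): n₁ = 250, n₀ = 131, n = 381; a·n₀/n = 85·131/381 = 29.2257; c·n₁/n = 20·250/381 = 13.1234
RR_MH = (150.7683 + 29.2257) / (79.1829 + 13.1234) = 179.9940 / 92.3063 = 1.94996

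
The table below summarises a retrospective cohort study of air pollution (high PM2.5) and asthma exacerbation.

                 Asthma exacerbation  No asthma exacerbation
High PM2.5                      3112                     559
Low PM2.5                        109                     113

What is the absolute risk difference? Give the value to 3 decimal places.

0.357

Cells: a = 3112, b = 559, c = 109, d = 113.
Risk in exposed = 3112/3671 = 0.847725; risk in unexposed = 109/222 = 0.490991.
Risk difference = 0.847725 − 0.490991 = 0.356734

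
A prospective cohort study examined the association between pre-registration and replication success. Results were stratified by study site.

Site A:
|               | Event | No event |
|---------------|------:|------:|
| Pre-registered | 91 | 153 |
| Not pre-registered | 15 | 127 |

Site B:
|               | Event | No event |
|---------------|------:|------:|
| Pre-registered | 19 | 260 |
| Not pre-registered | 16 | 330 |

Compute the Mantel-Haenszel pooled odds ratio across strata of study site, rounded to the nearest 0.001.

3.172

OR_MH = Σ(aᵢdᵢ/nᵢ) / Σ(bᵢcᵢ/nᵢ), where nᵢ is the stratum total.
Stratum 1 (Site A): n = 386; a·d/n = 91·127/386 = 29.9404; b·c/n = 153·15/386 = 5.9456
Stratum 2 (Site B): n = 625; a·d/n = 19·330/625 = 10.0320; b·c/n = 260·16/625 = 6.6560
OR_MH = (29.9404 + 10.0320) / (5.9456 + 6.6560) = 39.9724 / 12.6016 = 3.17201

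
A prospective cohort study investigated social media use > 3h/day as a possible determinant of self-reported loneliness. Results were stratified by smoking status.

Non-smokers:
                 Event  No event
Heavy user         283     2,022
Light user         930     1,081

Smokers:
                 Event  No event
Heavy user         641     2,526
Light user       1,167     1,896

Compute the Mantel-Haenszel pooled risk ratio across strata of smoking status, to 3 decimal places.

RR_MH = Σ(aᵢ·n₀ᵢ/nᵢ) / Σ(cᵢ·n₁ᵢ/nᵢ), with n₁ᵢ = aᵢ+bᵢ (exposed), n₀ᵢ = cᵢ+dᵢ (unexposed), nᵢ = n₁ᵢ+n₀ᵢ.
Stratum 1 (Non-smokers): n₁ = 2305, n₀ = 2011, n = 4316; a·n₀/n = 283·2011/4316 = 131.8612; c·n₁/n = 930·2305/4316 = 496.6752
Stratum 2 (Smokers): n₁ = 3167, n₀ = 3063, n = 6230; a·n₀/n = 641·3063/6230 = 315.1498; c·n₁/n = 1167·3167/6230 = 593.2406
RR_MH = (131.8612 + 315.1498) / (496.6752 + 593.2406) = 447.0110 / 1089.9158 = 0.41013

0.410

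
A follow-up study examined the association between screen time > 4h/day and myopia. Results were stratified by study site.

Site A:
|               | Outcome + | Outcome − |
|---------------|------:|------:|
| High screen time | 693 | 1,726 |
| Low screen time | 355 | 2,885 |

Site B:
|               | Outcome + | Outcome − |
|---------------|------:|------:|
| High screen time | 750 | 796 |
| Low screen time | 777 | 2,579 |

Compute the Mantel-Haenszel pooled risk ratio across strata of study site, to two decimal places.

RR_MH = Σ(aᵢ·n₀ᵢ/nᵢ) / Σ(cᵢ·n₁ᵢ/nᵢ), with n₁ᵢ = aᵢ+bᵢ (exposed), n₀ᵢ = cᵢ+dᵢ (unexposed), nᵢ = n₁ᵢ+n₀ᵢ.
Stratum 1 (Site A): n₁ = 2419, n₀ = 3240, n = 5659; a·n₀/n = 693·3240/5659 = 396.7697; c·n₁/n = 355·2419/5659 = 151.7485
Stratum 2 (Site B): n₁ = 1546, n₀ = 3356, n = 4902; a·n₀/n = 750·3356/4902 = 513.4639; c·n₁/n = 777·1546/4902 = 245.0514
RR_MH = (396.7697 + 513.4639) / (151.7485 + 245.0514) = 910.2336 / 396.7999 = 2.29394

2.29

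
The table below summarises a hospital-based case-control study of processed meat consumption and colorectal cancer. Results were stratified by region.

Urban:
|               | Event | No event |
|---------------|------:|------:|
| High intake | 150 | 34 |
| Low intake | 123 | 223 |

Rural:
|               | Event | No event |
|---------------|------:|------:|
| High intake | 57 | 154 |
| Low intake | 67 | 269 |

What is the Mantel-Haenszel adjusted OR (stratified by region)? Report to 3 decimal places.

OR_MH = Σ(aᵢdᵢ/nᵢ) / Σ(bᵢcᵢ/nᵢ), where nᵢ is the stratum total.
Stratum 1 (Urban): n = 530; a·d/n = 150·223/530 = 63.1132; b·c/n = 34·123/530 = 7.8906
Stratum 2 (Rural): n = 547; a·d/n = 57·269/547 = 28.0311; b·c/n = 154·67/547 = 18.8629
OR_MH = (63.1132 + 28.0311) / (7.8906 + 18.8629) = 91.1443 / 26.7535 = 3.40682

3.407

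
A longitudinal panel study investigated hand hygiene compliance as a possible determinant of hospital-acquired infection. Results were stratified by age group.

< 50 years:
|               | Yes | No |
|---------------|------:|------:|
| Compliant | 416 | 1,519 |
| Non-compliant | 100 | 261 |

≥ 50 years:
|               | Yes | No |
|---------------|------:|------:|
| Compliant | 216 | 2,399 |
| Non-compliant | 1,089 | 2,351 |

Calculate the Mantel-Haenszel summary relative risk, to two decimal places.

RR_MH = Σ(aᵢ·n₀ᵢ/nᵢ) / Σ(cᵢ·n₁ᵢ/nᵢ), with n₁ᵢ = aᵢ+bᵢ (exposed), n₀ᵢ = cᵢ+dᵢ (unexposed), nᵢ = n₁ᵢ+n₀ᵢ.
Stratum 1 (< 50 years): n₁ = 1935, n₀ = 361, n = 2296; a·n₀/n = 416·361/2296 = 65.4077; c·n₁/n = 100·1935/2296 = 84.2770
Stratum 2 (≥ 50 years): n₁ = 2615, n₀ = 3440, n = 6055; a·n₀/n = 216·3440/6055 = 122.7151; c·n₁/n = 1089·2615/6055 = 470.3113
RR_MH = (65.4077 + 122.7151) / (84.2770 + 470.3113) = 188.1228 / 554.5883 = 0.33921

0.34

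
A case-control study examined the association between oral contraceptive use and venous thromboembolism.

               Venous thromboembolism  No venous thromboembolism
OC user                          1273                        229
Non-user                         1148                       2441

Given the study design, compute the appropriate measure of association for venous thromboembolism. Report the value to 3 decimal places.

Cells: a = 1273, b = 229, c = 1148, d = 2441.
This is a case-control study: participants were sampled on outcome status, so risks in the source population cannot be estimated directly — relative risk is not valid here. The odds ratio is the appropriate measure.
OR = (a·d)/(b·c) = (1273 × 2441) / (229 × 1148) = 3107393 / 262892 = 11.82004

11.820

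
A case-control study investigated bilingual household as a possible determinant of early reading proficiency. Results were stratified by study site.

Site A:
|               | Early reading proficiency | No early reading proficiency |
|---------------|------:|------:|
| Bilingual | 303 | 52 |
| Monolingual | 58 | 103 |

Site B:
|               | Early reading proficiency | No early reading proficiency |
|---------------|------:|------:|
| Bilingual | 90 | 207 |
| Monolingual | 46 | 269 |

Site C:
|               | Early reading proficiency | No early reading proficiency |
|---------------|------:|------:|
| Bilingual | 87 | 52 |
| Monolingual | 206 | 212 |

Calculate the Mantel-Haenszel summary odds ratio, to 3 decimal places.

3.277

OR_MH = Σ(aᵢdᵢ/nᵢ) / Σ(bᵢcᵢ/nᵢ), where nᵢ is the stratum total.
Stratum 1 (Site A): n = 516; a·d/n = 303·103/516 = 60.4826; b·c/n = 52·58/516 = 5.8450
Stratum 2 (Site B): n = 612; a·d/n = 90·269/612 = 39.5588; b·c/n = 207·46/612 = 15.5588
Stratum 3 (Site C): n = 557; a·d/n = 87·212/557 = 33.1131; b·c/n = 52·206/557 = 19.2316
OR_MH = (60.4826 + 39.5588 + 33.1131) / (5.8450 + 15.5588 + 19.2316) = 133.1545 / 40.6354 = 3.27681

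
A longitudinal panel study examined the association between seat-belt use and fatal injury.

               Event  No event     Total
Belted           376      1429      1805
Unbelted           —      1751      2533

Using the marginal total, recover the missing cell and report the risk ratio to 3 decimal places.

0.675

The missing cell is in the unexposed row: 2533 − 1751 = 782.
So a = 376, b = 1429, c = 782, d = 1751.
RR = [a/(a+b)] / [c/(c+d)] = (376/1805) / (782/2533) = 0.20831/0.30872 = 0.67474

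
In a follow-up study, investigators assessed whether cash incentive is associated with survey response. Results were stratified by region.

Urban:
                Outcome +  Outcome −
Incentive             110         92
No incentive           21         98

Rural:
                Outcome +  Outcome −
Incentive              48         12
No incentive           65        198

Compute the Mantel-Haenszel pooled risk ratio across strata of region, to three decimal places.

3.158

RR_MH = Σ(aᵢ·n₀ᵢ/nᵢ) / Σ(cᵢ·n₁ᵢ/nᵢ), with n₁ᵢ = aᵢ+bᵢ (exposed), n₀ᵢ = cᵢ+dᵢ (unexposed), nᵢ = n₁ᵢ+n₀ᵢ.
Stratum 1 (Urban): n₁ = 202, n₀ = 119, n = 321; a·n₀/n = 110·119/321 = 40.7788; c·n₁/n = 21·202/321 = 13.2150
Stratum 2 (Rural): n₁ = 60, n₀ = 263, n = 323; a·n₀/n = 48·263/323 = 39.0836; c·n₁/n = 65·60/323 = 12.0743
RR_MH = (40.7788 + 39.0836) / (13.2150 + 12.0743) = 79.8624 / 25.2893 = 3.15796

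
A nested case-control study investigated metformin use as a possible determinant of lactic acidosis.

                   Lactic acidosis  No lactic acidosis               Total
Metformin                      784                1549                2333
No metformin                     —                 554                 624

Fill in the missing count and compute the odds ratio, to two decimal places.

4.01

The missing cell is in the unexposed row: 624 − 554 = 70.
So a = 784, b = 1549, c = 70, d = 554.
OR = (a·d)/(b·c) = (784 × 554) / (1549 × 70) = 434336 / 108430 = 4.00568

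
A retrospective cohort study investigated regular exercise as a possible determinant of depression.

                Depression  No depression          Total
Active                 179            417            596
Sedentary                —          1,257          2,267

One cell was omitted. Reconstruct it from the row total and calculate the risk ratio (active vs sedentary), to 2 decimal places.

The missing cell is in the unexposed row: 2267 − 1257 = 1010.
So a = 179, b = 417, c = 1010, d = 1257.
RR = [a/(a+b)] / [c/(c+d)] = (179/596) / (1010/2267) = 0.30034/0.44552 = 0.67412

0.67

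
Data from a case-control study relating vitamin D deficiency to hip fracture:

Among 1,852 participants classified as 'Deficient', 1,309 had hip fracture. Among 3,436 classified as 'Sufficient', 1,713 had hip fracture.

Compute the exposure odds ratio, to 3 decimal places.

2.425

From the description: a = 1309, b = 543, c = 1713, d = 1723.
OR = (a·d)/(b·c) = (1309 × 1723) / (543 × 1713) = 2255407 / 930159 = 2.42475
The odds of hip fracture are about 2.42 times as high in the deficient group.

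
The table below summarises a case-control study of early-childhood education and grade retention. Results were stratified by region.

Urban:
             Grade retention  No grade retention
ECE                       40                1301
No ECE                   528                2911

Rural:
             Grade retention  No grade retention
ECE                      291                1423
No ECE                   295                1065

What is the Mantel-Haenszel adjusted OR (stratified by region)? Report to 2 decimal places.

0.45

OR_MH = Σ(aᵢdᵢ/nᵢ) / Σ(bᵢcᵢ/nᵢ), where nᵢ is the stratum total.
Stratum 1 (Urban): n = 4780; a·d/n = 40·2911/4780 = 24.3598; b·c/n = 1301·528/4780 = 143.7088
Stratum 2 (Rural): n = 3074; a·d/n = 291·1065/3074 = 100.8182; b·c/n = 1423·295/3074 = 136.5599
OR_MH = (24.3598 + 100.8182) / (143.7088 + 136.5599) = 125.1780 / 280.2686 = 0.44664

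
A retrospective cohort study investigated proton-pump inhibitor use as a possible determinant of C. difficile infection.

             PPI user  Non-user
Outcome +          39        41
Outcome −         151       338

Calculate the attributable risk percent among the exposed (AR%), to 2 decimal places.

Reading the table with exposure as columns: a = 39 (PPI user, case), b = 151 (PPI user, non-case), c = 41 (Non-user, case), d = 338.
Risk in exposed = 39/190 = 0.20526; risk in unexposed = 41/379 = 0.10818.
RR = 0.20526/0.10818 = 1.89743
AR% = (RR − 1)/RR × 100 = (1.89743 − 1)/1.89743 × 100 = 47.2972%

47.30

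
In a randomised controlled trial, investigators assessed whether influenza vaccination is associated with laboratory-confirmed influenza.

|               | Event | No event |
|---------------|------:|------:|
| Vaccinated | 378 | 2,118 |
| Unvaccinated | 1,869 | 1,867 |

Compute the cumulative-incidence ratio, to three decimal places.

Cells: a = 378, b = 2118, c = 1869, d = 1867.
Risk in exposed = 378/2496 = 0.15144; risk in unexposed = 1869/3736 = 0.50027.
RR = 0.15144 / 0.50027 = 0.30272
The risk is 70% lower among the exposed than among the unexposed.

0.303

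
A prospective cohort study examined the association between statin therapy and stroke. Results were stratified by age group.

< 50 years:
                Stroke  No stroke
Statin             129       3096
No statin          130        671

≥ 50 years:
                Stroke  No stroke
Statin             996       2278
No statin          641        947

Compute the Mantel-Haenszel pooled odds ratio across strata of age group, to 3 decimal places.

0.538

OR_MH = Σ(aᵢdᵢ/nᵢ) / Σ(bᵢcᵢ/nᵢ), where nᵢ is the stratum total.
Stratum 1 (< 50 years): n = 4026; a·d/n = 129·671/4026 = 21.5000; b·c/n = 3096·130/4026 = 99.9702
Stratum 2 (≥ 50 years): n = 4862; a·d/n = 996·947/4862 = 193.9967; b·c/n = 2278·641/4862 = 300.3287
OR_MH = (21.5000 + 193.9967) / (99.9702 + 300.3287) = 215.4967 / 400.2989 = 0.53834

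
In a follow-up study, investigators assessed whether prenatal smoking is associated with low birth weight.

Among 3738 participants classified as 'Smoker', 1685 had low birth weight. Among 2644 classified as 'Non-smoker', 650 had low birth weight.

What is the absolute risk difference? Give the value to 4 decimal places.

From the description: a = 1685, b = 2053, c = 650, d = 1994.
Risk in exposed = 1685/3738 = 0.450776; risk in unexposed = 650/2644 = 0.245840.
Risk difference = 0.450776 − 0.245840 = 0.204936

0.2049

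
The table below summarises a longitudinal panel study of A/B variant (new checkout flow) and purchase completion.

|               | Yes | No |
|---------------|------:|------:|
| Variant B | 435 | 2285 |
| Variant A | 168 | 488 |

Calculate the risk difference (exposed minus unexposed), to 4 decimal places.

-0.0962

Cells: a = 435, b = 2285, c = 168, d = 488.
Risk in exposed = 435/2720 = 0.159926; risk in unexposed = 168/656 = 0.256098.
Risk difference = 0.159926 − 0.256098 = -0.096171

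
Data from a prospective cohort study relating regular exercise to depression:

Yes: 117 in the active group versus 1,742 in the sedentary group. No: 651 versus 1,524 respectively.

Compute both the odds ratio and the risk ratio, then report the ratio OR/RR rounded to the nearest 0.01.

From the description: a = 117, b = 651, c = 1742, d = 1524.
OR = (117·1524)/(651·1742) = 178308/1134042 = 0.15723
Risk in exposed = 117/768 = 0.15234; risk in unexposed = 1742/3266 = 0.53337; RR = 0.28562
OR/RR = 0.15723 / 0.28562 = 0.55049
The outcome is not rare, so the OR lies further from 1 than the RR.

0.55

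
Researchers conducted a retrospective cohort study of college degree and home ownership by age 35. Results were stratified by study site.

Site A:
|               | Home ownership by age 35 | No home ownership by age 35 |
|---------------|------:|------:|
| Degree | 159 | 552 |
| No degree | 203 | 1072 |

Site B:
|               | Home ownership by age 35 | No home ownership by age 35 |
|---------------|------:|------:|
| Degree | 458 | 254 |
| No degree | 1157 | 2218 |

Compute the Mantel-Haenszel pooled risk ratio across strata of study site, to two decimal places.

RR_MH = Σ(aᵢ·n₀ᵢ/nᵢ) / Σ(cᵢ·n₁ᵢ/nᵢ), with n₁ᵢ = aᵢ+bᵢ (exposed), n₀ᵢ = cᵢ+dᵢ (unexposed), nᵢ = n₁ᵢ+n₀ᵢ.
Stratum 1 (Site A): n₁ = 711, n₀ = 1275, n = 1986; a·n₀/n = 159·1275/1986 = 102.0770; c·n₁/n = 203·711/1986 = 72.6752
Stratum 2 (Site B): n₁ = 712, n₀ = 3375, n = 4087; a·n₀/n = 458·3375/4087 = 378.2114; c·n₁/n = 1157·712/4087 = 201.5620
RR_MH = (102.0770 + 378.2114) / (72.6752 + 201.5620) = 480.2884 / 274.2373 = 1.75136

1.75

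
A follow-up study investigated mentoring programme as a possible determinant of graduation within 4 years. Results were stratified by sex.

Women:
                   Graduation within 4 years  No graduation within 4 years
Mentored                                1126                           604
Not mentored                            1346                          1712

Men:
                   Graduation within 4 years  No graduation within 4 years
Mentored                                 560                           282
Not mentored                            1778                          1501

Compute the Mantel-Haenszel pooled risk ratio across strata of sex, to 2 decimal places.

1.37

RR_MH = Σ(aᵢ·n₀ᵢ/nᵢ) / Σ(cᵢ·n₁ᵢ/nᵢ), with n₁ᵢ = aᵢ+bᵢ (exposed), n₀ᵢ = cᵢ+dᵢ (unexposed), nᵢ = n₁ᵢ+n₀ᵢ.
Stratum 1 (Women): n₁ = 1730, n₀ = 3058, n = 4788; a·n₀/n = 1126·3058/4788 = 719.1537; c·n₁/n = 1346·1730/4788 = 486.3367
Stratum 2 (Men): n₁ = 842, n₀ = 3279, n = 4121; a·n₀/n = 560·3279/4121 = 445.5812; c·n₁/n = 1778·842/4121 = 363.2798
RR_MH = (719.1537 + 445.5812) / (486.3367 + 363.2798) = 1164.7349 / 849.6165 = 1.37089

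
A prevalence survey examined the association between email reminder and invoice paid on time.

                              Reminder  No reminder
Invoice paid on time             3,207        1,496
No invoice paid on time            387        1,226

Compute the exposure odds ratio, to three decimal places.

Reading the table with exposure as columns: a = 3207 (Reminder, case), b = 387 (Reminder, non-case), c = 1496 (No reminder, case), d = 1226.
OR = (a·d)/(b·c) = (3207 × 1226) / (387 × 1496) = 3931782 / 578952 = 6.79121
The odds of invoice paid on time are about 6.79 times as high in the reminder group.

6.791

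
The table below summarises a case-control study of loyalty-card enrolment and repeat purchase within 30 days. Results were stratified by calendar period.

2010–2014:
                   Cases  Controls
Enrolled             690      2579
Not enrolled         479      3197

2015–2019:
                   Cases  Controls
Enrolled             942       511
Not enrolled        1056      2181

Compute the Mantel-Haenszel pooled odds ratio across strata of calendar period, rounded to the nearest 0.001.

2.580

OR_MH = Σ(aᵢdᵢ/nᵢ) / Σ(bᵢcᵢ/nᵢ), where nᵢ is the stratum total.
Stratum 1 (2010–2014): n = 6945; a·d/n = 690·3197/6945 = 317.6285; b·c/n = 2579·479/6945 = 177.8749
Stratum 2 (2015–2019): n = 4690; a·d/n = 942·2181/4690 = 438.0601; b·c/n = 511·1056/4690 = 115.0567
OR_MH = (317.6285 + 438.0601) / (177.8749 + 115.0567) = 755.6886 / 292.9316 = 2.57974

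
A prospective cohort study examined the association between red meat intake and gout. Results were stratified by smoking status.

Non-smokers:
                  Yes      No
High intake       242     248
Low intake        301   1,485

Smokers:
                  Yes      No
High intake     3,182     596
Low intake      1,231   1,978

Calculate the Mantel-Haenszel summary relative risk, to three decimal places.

2.261

RR_MH = Σ(aᵢ·n₀ᵢ/nᵢ) / Σ(cᵢ·n₁ᵢ/nᵢ), with n₁ᵢ = aᵢ+bᵢ (exposed), n₀ᵢ = cᵢ+dᵢ (unexposed), nᵢ = n₁ᵢ+n₀ᵢ.
Stratum 1 (Non-smokers): n₁ = 490, n₀ = 1786, n = 2276; a·n₀/n = 242·1786/2276 = 189.8998; c·n₁/n = 301·490/2276 = 64.8023
Stratum 2 (Smokers): n₁ = 3778, n₀ = 3209, n = 6987; a·n₀/n = 3182·3209/6987 = 1461.4338; c·n₁/n = 1231·3778/6987 = 665.6244
RR_MH = (189.8998 + 1461.4338) / (64.8023 + 665.6244) = 1651.3336 / 730.4267 = 2.26078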